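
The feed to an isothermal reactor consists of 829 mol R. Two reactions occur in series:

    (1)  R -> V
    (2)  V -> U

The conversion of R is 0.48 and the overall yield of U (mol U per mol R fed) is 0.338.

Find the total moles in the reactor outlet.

Conversion of R: R consumed = 1ξ₁ = 0.48 × 829 → ξ₁ = 397.9 mol.
Yield of U: 1ξ₂ / 829 = 0.338 → ξ₂ = 280.2 mol.
Outlet amounts (n = n₀ + Σ ν·ξ):
  R: 829 − 1(397.9) = 431.1
  V: 0 + 1(397.9) − 1(280.2) = 117.7
  U: 0 + 1(280.2) = 280.2
Total out = 431.1 + 117.7 + 280.2 = 829 mol.

829 mol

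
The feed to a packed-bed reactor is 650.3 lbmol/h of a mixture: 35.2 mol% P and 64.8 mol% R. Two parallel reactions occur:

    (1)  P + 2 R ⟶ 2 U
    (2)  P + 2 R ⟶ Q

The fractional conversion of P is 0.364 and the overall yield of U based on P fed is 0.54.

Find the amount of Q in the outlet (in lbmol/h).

Yield of U: 2ξ₁ / 228.9 = 0.54 → ξ₁ = 61.8 lbmol/h.
Conversion of P: 1ξ₁ + 1ξ₂ = 0.364 × 228.9 = 83.32 → ξ₂ = 21.52 lbmol/h.
Outlet amounts (n = n₀ + Σ ν·ξ):
  P: 228.9 − 1(61.8) − 1(21.52) = 145.6
  R: 421.4 − 2(61.8) − 2(21.52) = 254.8
  U: 0 + 2(61.8) = 123.6
  Q: 0 + 1(21.52) = 21.52

21.5 lbmol/h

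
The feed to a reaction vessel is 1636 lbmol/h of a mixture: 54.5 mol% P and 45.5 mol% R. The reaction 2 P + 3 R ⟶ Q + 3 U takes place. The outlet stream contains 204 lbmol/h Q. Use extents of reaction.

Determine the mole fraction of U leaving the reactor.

0.427

For Q: n = n₀ + 1ξ → 204 = 0 + 1ξ, giving ξ = 204 lbmol/h.
Outlet amounts (n = n₀ + ν ξ):
  P: 891.6 − 2(204) = 483.6
  R: 744.4 − 3(204) = 132.4
  Q: 0 + 1(204) = 204
  U: 0 + 3(204) = 612
Total out = 1432 lbmol/h; y_U = 612 / 1432 = 0.4274.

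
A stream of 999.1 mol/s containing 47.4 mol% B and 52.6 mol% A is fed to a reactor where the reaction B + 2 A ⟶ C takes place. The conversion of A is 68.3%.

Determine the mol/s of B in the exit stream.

A reacted = 0.683 × 525.5 = 358.9 mol/s; ν_A = −2, so ξ = 358.9/2 = 179.5 mol/s.
Outlet amounts (n = n₀ + ν ξ):
  B: 473.6 − 1(179.5) = 294.1
  A: 525.5 − 2(179.5) = 166.6
  C: 0 + 1(179.5) = 179.5

294 mol/s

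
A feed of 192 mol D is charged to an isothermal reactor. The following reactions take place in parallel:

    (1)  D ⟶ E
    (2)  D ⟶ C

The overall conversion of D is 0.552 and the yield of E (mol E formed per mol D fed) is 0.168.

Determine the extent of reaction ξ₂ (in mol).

ξ₂ = 73.7 mol

Yield of E: 1ξ₁ / 192 = 0.168 → ξ₁ = 32.26 mol.
Conversion of D: 1ξ₁ + 1ξ₂ = 0.552 × 192 = 106 → ξ₂ = 73.73 mol.
Outlet amounts (n = n₀ + Σ ν·ξ):
  D: 192 − 1(32.26) − 1(73.73) = 86.02
  E: 0 + 1(32.26) = 32.26
  C: 0 + 1(73.73) = 73.73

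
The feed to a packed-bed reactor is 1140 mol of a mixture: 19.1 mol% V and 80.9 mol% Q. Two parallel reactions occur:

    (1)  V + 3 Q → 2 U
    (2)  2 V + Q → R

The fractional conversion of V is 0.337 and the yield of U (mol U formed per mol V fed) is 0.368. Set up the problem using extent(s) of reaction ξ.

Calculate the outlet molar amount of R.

Yield of U: 2ξ₁ / 217.7 = 0.368 → ξ₁ = 40.06 mol.
Conversion of V: 1ξ₁ + 2ξ₂ = 0.337 × 217.7 = 73.38 → ξ₂ = 16.66 mol.
Outlet amounts (n = n₀ + Σ ν·ξ):
  V: 217.7 − 1(40.06) − 2(16.66) = 144.4
  Q: 922.3 − 3(40.06) − 1(16.66) = 785.4
  U: 0 + 2(40.06) = 80.13
  R: 0 + 1(16.66) = 16.66

16.7 mol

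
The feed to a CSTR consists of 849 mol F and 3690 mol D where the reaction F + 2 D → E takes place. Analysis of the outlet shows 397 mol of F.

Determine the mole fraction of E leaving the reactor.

For F: n = n₀ − 1ξ → 397 = 849 − 1ξ, giving ξ = 452 mol.
Outlet amounts (n = n₀ + ν ξ):
  F: 849 − 1(452) = 397
  D: 3690 − 2(452) = 2786
  E: 0 + 1(452) = 452
Total out = 3635 mol; y_E = 452 / 3635 = 0.1243.

0.124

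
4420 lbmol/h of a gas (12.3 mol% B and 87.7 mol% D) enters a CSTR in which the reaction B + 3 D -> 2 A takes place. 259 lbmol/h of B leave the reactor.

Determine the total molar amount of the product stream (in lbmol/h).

3850 lbmol/h

For B: n = n₀ − 1ξ → 259 = 543.7 − 1ξ, giving ξ = 284.7 lbmol/h.
Outlet amounts (n = n₀ + ν ξ):
  B: 543.7 − 1(284.7) = 259
  D: 3876 − 3(284.7) = 3022
  A: 0 + 2(284.7) = 569.3
Total out = 259 + 3022 + 569.3 = 3851 lbmol/h.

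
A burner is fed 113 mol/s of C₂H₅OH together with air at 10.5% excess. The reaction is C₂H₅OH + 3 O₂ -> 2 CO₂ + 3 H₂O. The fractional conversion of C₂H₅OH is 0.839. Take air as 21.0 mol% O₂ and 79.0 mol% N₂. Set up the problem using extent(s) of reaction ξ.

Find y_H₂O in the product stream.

0.143

Stoichiometric O₂ = 3 × 113 = 339 mol/s; O₂ fed = 339 × 1.105 = 374.6 mol/s.
N₂ fed = 374.6 × 79/21 = 1409 mol/s.
Fuel reacted = 0.839 × 113 → ξ = 94.81 mol/s.
Outlet (n = n₀ + ν ξ):
  C₂H₅OH: 113 − 1(94.81) = 18.19
  O₂: 374.6 − 3(94.81) = 90.17
  N₂: 1409 (inert)
  CO₂: 0 + 2(94.81) = 189.6
  H₂O: 0 + 3(94.81) = 284.4
Total out = 1992 mol/s; y_H₂O = 284.4 / 1992 = 0.1428.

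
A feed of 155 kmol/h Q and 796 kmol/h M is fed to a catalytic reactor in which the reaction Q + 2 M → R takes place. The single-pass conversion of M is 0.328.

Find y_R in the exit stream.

M reacted = 0.328 × 796 = 261.1 kmol/h; ν_M = −2, so ξ = 261.1/2 = 130.5 kmol/h.
Outlet amounts (n = n₀ + ν ξ):
  Q: 155 − 1(130.5) = 24.46
  M: 796 − 2(130.5) = 534.9
  R: 0 + 1(130.5) = 130.5
Total out = 689.9 kmol/h; y_R = 130.5 / 689.9 = 0.1892.

0.189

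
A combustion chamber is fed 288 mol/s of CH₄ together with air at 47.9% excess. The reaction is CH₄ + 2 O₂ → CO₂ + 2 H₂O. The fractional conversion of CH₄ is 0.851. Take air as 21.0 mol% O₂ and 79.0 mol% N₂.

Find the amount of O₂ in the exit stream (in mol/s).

Stoichiometric O₂ = 2 × 288 = 576 mol/s; O₂ fed = 576 × 1.479 = 851.9 mol/s.
N₂ fed = 851.9 × 79/21 = 3205 mol/s.
Fuel reacted = 0.851 × 288 → ξ = 245.1 mol/s.
Outlet (n = n₀ + ν ξ):
  CH₄: 288 − 1(245.1) = 42.91
  O₂: 851.9 − 2(245.1) = 361.7
  N₂: 3205 (inert)
  CO₂: 0 + 1(245.1) = 245.1
  H₂O: 0 + 2(245.1) = 490.2

362 mol/s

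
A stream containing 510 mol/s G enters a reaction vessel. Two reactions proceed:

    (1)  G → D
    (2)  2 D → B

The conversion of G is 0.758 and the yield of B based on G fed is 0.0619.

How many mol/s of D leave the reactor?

323 mol/s

Conversion of G: G consumed = 1ξ₁ = 0.758 × 510 → ξ₁ = 386.6 mol/s.
Yield of B: 1ξ₂ / 510 = 0.0619 → ξ₂ = 31.57 mol/s.
Outlet amounts (n = n₀ + Σ ν·ξ):
  G: 510 − 1(386.6) = 123.4
  D: 0 + 1(386.6) − 2(31.57) = 323.4
  B: 0 + 1(31.57) = 31.57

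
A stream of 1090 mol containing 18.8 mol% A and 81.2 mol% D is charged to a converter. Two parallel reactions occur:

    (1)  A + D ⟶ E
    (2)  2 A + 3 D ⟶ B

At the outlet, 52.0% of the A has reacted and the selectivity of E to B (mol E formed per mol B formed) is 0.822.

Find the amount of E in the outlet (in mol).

31 mol

Conversion of A: A consumed = 0.52 × 204.9 = 106.6 mol = 1ξ₁ + 2ξ₂.
Selectivity: 1ξ₁ / (1ξ₂) = 0.822 → ξ₁ = 0.822 ξ₂.
Substitute: (1·0.822 + 2) ξ₂ = 106.6 → ξ₂ = 37.76 mol, ξ₁ = 31.04 mol.
Outlet amounts (n = n₀ + Σ ν·ξ):
  A: 204.9 − 1(31.04) − 2(37.76) = 98.36
  D: 885.1 − 1(31.04) − 3(37.76) = 740.8
  E: 0 + 1(31.04) = 31.04
  B: 0 + 1(37.76) = 37.76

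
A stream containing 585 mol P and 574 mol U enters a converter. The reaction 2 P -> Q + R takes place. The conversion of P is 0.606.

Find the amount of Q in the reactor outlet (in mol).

P reacted = 0.606 × 585 = 354.5 mol; ν_P = −2, so ξ = 354.5/2 = 177.3 mol.
Outlet amounts (n = n₀ + ν ξ):
  P: 585 − 2(177.3) = 230.5
  Q: 0 + 1(177.3) = 177.3
  R: 0 + 1(177.3) = 177.3
  U: 574 (inert)

177 mol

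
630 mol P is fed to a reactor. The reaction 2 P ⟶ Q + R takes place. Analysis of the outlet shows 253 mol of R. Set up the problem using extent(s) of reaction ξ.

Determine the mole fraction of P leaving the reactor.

For R: n = n₀ + 1ξ → 253 = 0 + 1ξ, giving ξ = 253 mol.
Outlet amounts (n = n₀ + ν ξ):
  P: 630 − 2(253) = 124
  Q: 0 + 1(253) = 253
  R: 0 + 1(253) = 253
Total out = 630 mol; y_P = 124 / 630 = 0.1968.

0.197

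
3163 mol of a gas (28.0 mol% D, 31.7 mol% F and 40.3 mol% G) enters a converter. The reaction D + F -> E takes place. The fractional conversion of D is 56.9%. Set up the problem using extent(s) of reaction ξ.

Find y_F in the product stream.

0.188

D reacted = 0.569 × 885.6 = 503.9 mol; ν_D = −1, so ξ = 503.9/1 = 503.9 mol.
Outlet amounts (n = n₀ + ν ξ):
  D: 885.6 − 1(503.9) = 381.7
  F: 1003 − 1(503.9) = 498.7
  E: 0 + 1(503.9) = 503.9
  G: 1275 (inert)
Total out = 2659 mol; y_F = 498.7 / 2659 = 0.1876.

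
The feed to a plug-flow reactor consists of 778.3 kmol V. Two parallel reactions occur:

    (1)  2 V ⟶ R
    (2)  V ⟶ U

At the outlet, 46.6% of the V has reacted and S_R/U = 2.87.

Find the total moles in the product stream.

624 kmol

Conversion of V: V consumed = 0.466 × 778.3 = 362.7 kmol = 2ξ₁ + 1ξ₂.
Selectivity: 1ξ₁ / (1ξ₂) = 2.87 → ξ₁ = 2.87 ξ₂.
Substitute: (2·2.87 + 1) ξ₂ = 362.7 → ξ₂ = 53.81 kmol, ξ₁ = 154.4 kmol.
Outlet amounts (n = n₀ + Σ ν·ξ):
  V: 778.3 − 2(154.4) − 1(53.81) = 415.6
  R: 0 + 1(154.4) = 154.4
  U: 0 + 1(53.81) = 53.81
Total out = 415.6 + 154.4 + 53.81 = 623.9 kmol.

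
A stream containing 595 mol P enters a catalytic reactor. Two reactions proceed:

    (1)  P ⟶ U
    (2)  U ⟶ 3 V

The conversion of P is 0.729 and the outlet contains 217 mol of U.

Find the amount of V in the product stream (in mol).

Conversion of P: P consumed = 1ξ₁ = 0.729 × 595 → ξ₁ = 433.8 mol.
U balance: n_U = 0 + 1ξ₁ − 1ξ₂ = 217 → ξ₂ = (1·433.8 − 217)/1 = 216.8 mol.
Outlet amounts (n = n₀ + Σ ν·ξ):
  P: 595 − 1(433.8) = 161.2
  U: 0 + 1(433.8) − 1(216.8) = 217
  V: 0 + 3(216.8) = 650.3

650 mol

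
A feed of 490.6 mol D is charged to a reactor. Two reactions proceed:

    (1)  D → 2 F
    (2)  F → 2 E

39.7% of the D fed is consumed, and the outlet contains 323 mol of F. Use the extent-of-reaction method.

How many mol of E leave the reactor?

Conversion of D: D consumed = 1ξ₁ = 0.397 × 490.6 → ξ₁ = 194.8 mol.
F balance: n_F = 0 + 2ξ₁ − 1ξ₂ = 323 → ξ₂ = (2·194.8 − 323)/1 = 66.54 mol.
Outlet amounts (n = n₀ + Σ ν·ξ):
  D: 490.6 − 1(194.8) = 295.8
  F: 0 + 2(194.8) − 1(66.54) = 323
  E: 0 + 2(66.54) = 133.1

133 mol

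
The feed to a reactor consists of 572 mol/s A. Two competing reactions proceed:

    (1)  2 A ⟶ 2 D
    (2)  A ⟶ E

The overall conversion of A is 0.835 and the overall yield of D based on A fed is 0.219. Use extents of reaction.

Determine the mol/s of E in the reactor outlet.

352 mol/s

Yield of D: 2ξ₁ / 572 = 0.219 → ξ₁ = 62.63 mol/s.
Conversion of A: 2ξ₁ + 1ξ₂ = 0.835 × 572 = 477.6 → ξ₂ = 352.4 mol/s.
Outlet amounts (n = n₀ + Σ ν·ξ):
  A: 572 − 2(62.63) − 1(352.4) = 94.38
  D: 0 + 2(62.63) = 125.3
  E: 0 + 1(352.4) = 352.4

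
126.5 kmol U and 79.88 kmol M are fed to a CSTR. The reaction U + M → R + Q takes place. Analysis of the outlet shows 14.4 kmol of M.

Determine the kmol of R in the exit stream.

For M: n = n₀ − 1ξ → 14.4 = 79.88 − 1ξ, giving ξ = 65.48 kmol.
Outlet amounts (n = n₀ + ν ξ):
  U: 126.5 − 1(65.48) = 61.02
  M: 79.88 − 1(65.48) = 14.4
  R: 0 + 1(65.48) = 65.48
  Q: 0 + 1(65.48) = 65.48

65.5 kmol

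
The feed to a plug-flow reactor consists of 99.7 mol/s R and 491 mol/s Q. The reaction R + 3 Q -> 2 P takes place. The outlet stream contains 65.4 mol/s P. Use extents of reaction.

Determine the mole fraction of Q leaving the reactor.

For P: n = n₀ + 2ξ → 65.4 = 0 + 2ξ, giving ξ = 32.7 mol/s.
Outlet amounts (n = n₀ + ν ξ):
  R: 99.7 − 1(32.7) = 67
  Q: 491 − 3(32.7) = 392.9
  P: 0 + 2(32.7) = 65.4
Total out = 525.3 mol/s; y_Q = 392.9 / 525.3 = 0.748.

0.748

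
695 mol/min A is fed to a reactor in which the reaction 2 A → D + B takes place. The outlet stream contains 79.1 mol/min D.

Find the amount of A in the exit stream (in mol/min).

537 mol/min

For D: n = n₀ + 1ξ → 79.1 = 0 + 1ξ, giving ξ = 79.1 mol/min.
Outlet amounts (n = n₀ + ν ξ):
  A: 695 − 2(79.1) = 536.8
  D: 0 + 1(79.1) = 79.1
  B: 0 + 1(79.1) = 79.1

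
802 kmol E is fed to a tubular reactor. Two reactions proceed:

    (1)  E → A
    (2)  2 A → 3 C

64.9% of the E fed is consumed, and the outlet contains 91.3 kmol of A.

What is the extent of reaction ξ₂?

Conversion of E: E consumed = 1ξ₁ = 0.649 × 802 → ξ₁ = 520.5 kmol.
A balance: n_A = 0 + 1ξ₁ − 2ξ₂ = 91.3 → ξ₂ = (1·520.5 − 91.3)/2 = 214.6 kmol.
Outlet amounts (n = n₀ + Σ ν·ξ):
  E: 802 − 1(520.5) = 281.5
  A: 0 + 1(520.5) − 2(214.6) = 91.3
  C: 0 + 3(214.6) = 643.8

ξ₂ = 215 kmol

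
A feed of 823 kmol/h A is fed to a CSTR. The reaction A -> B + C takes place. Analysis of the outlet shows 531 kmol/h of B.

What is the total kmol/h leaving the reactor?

For B: n = n₀ + 1ξ → 531 = 0 + 1ξ, giving ξ = 531 kmol/h.
Outlet amounts (n = n₀ + ν ξ):
  A: 823 − 1(531) = 292
  B: 0 + 1(531) = 531
  C: 0 + 1(531) = 531
Total out = 292 + 531 + 531 = 1354 kmol/h.

1350 kmol/h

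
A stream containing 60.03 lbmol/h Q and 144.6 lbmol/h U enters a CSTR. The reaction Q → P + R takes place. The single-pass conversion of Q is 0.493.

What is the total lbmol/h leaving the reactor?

234 lbmol/h

Q reacted = 0.493 × 60.03 = 29.59 lbmol/h; ν_Q = −1, so ξ = 29.59/1 = 29.59 lbmol/h.
Outlet amounts (n = n₀ + ν ξ):
  Q: 60.03 − 1(29.59) = 30.44
  P: 0 + 1(29.59) = 29.59
  R: 0 + 1(29.59) = 29.59
  U: 144.6 (inert)
Total out = 30.44 + 29.59 + 29.59 + 144.6 = 234.2 lbmol/h.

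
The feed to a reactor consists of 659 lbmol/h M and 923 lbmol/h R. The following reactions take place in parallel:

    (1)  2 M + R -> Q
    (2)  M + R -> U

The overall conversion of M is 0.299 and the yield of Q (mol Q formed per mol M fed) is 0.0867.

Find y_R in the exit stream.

Yield of Q: 1ξ₁ / 659 = 0.0867 → ξ₁ = 57.14 lbmol/h.
Conversion of M: 2ξ₁ + 1ξ₂ = 0.299 × 659 = 197 → ξ₂ = 82.77 lbmol/h.
Outlet amounts (n = n₀ + Σ ν·ξ):
  M: 659 − 2(57.14) − 1(82.77) = 462
  R: 923 − 1(57.14) − 1(82.77) = 783.1
  Q: 0 + 1(57.14) = 57.14
  U: 0 + 1(82.77) = 82.77
Total out = 1385 lbmol/h; y_R = 783.1 / 1385 = 0.5654.

0.565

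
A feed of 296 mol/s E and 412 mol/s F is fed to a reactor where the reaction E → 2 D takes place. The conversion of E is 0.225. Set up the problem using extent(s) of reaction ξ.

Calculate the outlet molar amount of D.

133 mol/s

E reacted = 0.225 × 296 = 66.6 mol/s; ν_E = −1, so ξ = 66.6/1 = 66.6 mol/s.
Outlet amounts (n = n₀ + ν ξ):
  E: 296 − 1(66.6) = 229.4
  D: 0 + 2(66.6) = 133.2
  F: 412 (inert)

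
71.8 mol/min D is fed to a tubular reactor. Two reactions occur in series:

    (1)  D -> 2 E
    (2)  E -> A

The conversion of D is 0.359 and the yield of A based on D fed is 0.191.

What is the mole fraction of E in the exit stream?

Conversion of D: D consumed = 1ξ₁ = 0.359 × 71.8 → ξ₁ = 25.78 mol/min.
Yield of A: 1ξ₂ / 71.8 = 0.191 → ξ₂ = 13.71 mol/min.
Outlet amounts (n = n₀ + Σ ν·ξ):
  D: 71.8 − 1(25.78) = 46.02
  E: 0 + 2(25.78) − 1(13.71) = 37.84
  A: 0 + 1(13.71) = 13.71
Total out = 97.58 mol/min; y_E = 37.84 / 97.58 = 0.3878.

0.388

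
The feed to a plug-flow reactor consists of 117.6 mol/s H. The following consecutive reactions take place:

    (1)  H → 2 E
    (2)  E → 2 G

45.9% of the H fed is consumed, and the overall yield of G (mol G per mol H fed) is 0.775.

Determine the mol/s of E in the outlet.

Conversion of H: H consumed = 1ξ₁ = 0.459 × 117.6 → ξ₁ = 53.98 mol/s.
Yield of G: 2ξ₂ / 117.6 = 0.775 → ξ₂ = 45.57 mol/s.
Outlet amounts (n = n₀ + Σ ν·ξ):
  H: 117.6 − 1(53.98) = 63.62
  E: 0 + 2(53.98) − 1(45.57) = 62.39
  G: 0 + 2(45.57) = 91.14

62.4 mol/s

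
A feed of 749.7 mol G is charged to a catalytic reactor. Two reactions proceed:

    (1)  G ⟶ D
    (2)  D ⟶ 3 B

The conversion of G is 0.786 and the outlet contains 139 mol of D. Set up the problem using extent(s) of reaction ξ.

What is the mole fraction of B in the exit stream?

0.819

Conversion of G: G consumed = 1ξ₁ = 0.786 × 749.7 → ξ₁ = 589.3 mol.
D balance: n_D = 0 + 1ξ₁ − 1ξ₂ = 139 → ξ₂ = (1·589.3 − 139)/1 = 450.3 mol.
Outlet amounts (n = n₀ + Σ ν·ξ):
  G: 749.7 − 1(589.3) = 160.4
  D: 0 + 1(589.3) − 1(450.3) = 139
  B: 0 + 3(450.3) = 1351
Total out = 1650 mol; y_B = 1351 / 1650 = 0.8185.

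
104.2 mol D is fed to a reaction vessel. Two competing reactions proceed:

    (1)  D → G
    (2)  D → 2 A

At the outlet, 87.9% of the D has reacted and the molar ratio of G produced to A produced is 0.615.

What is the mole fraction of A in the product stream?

Conversion of D: D consumed = 0.879 × 104.2 = 91.59 mol = 1ξ₁ + 1ξ₂.
Selectivity: 1ξ₁ / (2ξ₂) = 0.615 → ξ₁ = 1.23 ξ₂.
Substitute: (1·1.23 + 1) ξ₂ = 91.59 → ξ₂ = 41.07 mol, ξ₁ = 50.52 mol.
Outlet amounts (n = n₀ + Σ ν·ξ):
  D: 104.2 − 1(50.52) − 1(41.07) = 12.61
  G: 0 + 1(50.52) = 50.52
  A: 0 + 2(41.07) = 82.15
Total out = 145.3 mol; y_A = 82.15 / 145.3 = 0.5655.

0.565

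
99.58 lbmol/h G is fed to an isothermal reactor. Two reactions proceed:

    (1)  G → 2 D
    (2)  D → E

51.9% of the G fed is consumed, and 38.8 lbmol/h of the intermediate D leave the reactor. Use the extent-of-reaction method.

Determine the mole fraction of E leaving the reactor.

Conversion of G: G consumed = 1ξ₁ = 0.519 × 99.58 → ξ₁ = 51.68 lbmol/h.
D balance: n_D = 0 + 2ξ₁ − 1ξ₂ = 38.8 → ξ₂ = (2·51.68 − 38.8)/1 = 64.56 lbmol/h.
Outlet amounts (n = n₀ + Σ ν·ξ):
  G: 99.58 − 1(51.68) = 47.9
  D: 0 + 2(51.68) − 1(64.56) = 38.8
  E: 0 + 1(64.56) = 64.56
Total out = 151.3 lbmol/h; y_E = 64.56 / 151.3 = 0.4268.

0.427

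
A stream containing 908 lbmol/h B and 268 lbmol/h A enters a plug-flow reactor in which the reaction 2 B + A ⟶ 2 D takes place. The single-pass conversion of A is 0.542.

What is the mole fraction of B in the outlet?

0.599

A reacted = 0.542 × 268 = 145.3 lbmol/h; ν_A = −1, so ξ = 145.3/1 = 145.3 lbmol/h.
Outlet amounts (n = n₀ + ν ξ):
  B: 908 − 2(145.3) = 617.5
  A: 268 − 1(145.3) = 122.7
  D: 0 + 2(145.3) = 290.5
Total out = 1031 lbmol/h; y_B = 617.5 / 1031 = 0.5991.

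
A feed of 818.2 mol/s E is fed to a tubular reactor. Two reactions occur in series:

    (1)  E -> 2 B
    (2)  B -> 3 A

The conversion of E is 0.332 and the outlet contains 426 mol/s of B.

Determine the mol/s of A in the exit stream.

Conversion of E: E consumed = 1ξ₁ = 0.332 × 818.2 → ξ₁ = 271.6 mol/s.
B balance: n_B = 0 + 2ξ₁ − 1ξ₂ = 426 → ξ₂ = (2·271.6 − 426)/1 = 117.3 mol/s.
Outlet amounts (n = n₀ + Σ ν·ξ):
  E: 818.2 − 1(271.6) = 546.6
  B: 0 + 2(271.6) − 1(117.3) = 426
  A: 0 + 3(117.3) = 351.9

352 mol/s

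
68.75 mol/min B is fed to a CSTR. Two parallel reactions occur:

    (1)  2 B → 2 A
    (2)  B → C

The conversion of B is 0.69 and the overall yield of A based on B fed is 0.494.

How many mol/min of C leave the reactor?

Yield of A: 2ξ₁ / 68.75 = 0.494 → ξ₁ = 16.98 mol/min.
Conversion of B: 2ξ₁ + 1ξ₂ = 0.69 × 68.75 = 47.44 → ξ₂ = 13.47 mol/min.
Outlet amounts (n = n₀ + Σ ν·ξ):
  B: 68.75 − 2(16.98) − 1(13.47) = 21.31
  A: 0 + 2(16.98) = 33.96
  C: 0 + 1(13.47) = 13.47

13.5 mol/min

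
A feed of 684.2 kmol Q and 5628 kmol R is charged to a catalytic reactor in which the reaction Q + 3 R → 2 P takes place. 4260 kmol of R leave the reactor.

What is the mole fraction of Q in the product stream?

0.0423

For R: n = n₀ − 3ξ → 4260 = 5628 − 3ξ, giving ξ = 456 kmol.
Outlet amounts (n = n₀ + ν ξ):
  Q: 684.2 − 1(456) = 228.2
  R: 5628 − 3(456) = 4260
  P: 0 + 2(456) = 912
Total out = 5400 kmol; y_Q = 228.2 / 5400 = 0.04226.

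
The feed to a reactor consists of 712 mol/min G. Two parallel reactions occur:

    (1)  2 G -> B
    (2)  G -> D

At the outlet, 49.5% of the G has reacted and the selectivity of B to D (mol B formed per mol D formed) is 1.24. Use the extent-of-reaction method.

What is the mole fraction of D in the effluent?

Conversion of G: G consumed = 0.495 × 712 = 352.4 mol/min = 2ξ₁ + 1ξ₂.
Selectivity: 1ξ₁ / (1ξ₂) = 1.24 → ξ₁ = 1.24 ξ₂.
Substitute: (2·1.24 + 1) ξ₂ = 352.4 → ξ₂ = 101.3 mol/min, ξ₁ = 125.6 mol/min.
Outlet amounts (n = n₀ + Σ ν·ξ):
  G: 712 − 2(125.6) − 1(101.3) = 359.6
  B: 0 + 1(125.6) = 125.6
  D: 0 + 1(101.3) = 101.3
Total out = 586.4 mol/min; y_D = 101.3 / 586.4 = 0.1727.

0.173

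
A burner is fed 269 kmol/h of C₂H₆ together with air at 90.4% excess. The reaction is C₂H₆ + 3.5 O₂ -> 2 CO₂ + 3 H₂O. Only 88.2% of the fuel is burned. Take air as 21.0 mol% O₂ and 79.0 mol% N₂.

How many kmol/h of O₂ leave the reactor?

Stoichiometric O₂ = 3.5 × 269 = 941.5 kmol/h; O₂ fed = 941.5 × 1.904 = 1793 kmol/h.
N₂ fed = 1793 × 79/21 = 6744 kmol/h.
Fuel reacted = 0.882 × 269 → ξ = 237.3 kmol/h.
Outlet (n = n₀ + ν ξ):
  C₂H₆: 269 − 1(237.3) = 31.74
  O₂: 1793 − 3.5(237.3) = 962.2
  N₂: 6744 (inert)
  CO₂: 0 + 2(237.3) = 474.5
  H₂O: 0 + 3(237.3) = 711.8

962 kmol/h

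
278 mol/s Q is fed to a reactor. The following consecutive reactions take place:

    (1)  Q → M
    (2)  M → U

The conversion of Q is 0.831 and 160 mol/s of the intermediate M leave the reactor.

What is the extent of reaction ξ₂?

Conversion of Q: Q consumed = 1ξ₁ = 0.831 × 278 → ξ₁ = 231 mol/s.
M balance: n_M = 0 + 1ξ₁ − 1ξ₂ = 160 → ξ₂ = (1·231 − 160)/1 = 71.02 mol/s.
Outlet amounts (n = n₀ + Σ ν·ξ):
  Q: 278 − 1(231) = 46.98
  M: 0 + 1(231) − 1(71.02) = 160
  U: 0 + 1(71.02) = 71.02

ξ₂ = 71 mol/s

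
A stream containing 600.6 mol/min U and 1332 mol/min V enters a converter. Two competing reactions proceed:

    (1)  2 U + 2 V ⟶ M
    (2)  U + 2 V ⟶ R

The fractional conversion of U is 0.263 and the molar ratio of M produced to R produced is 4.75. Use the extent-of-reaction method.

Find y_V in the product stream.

0.687

Conversion of U: U consumed = 0.263 × 600.6 = 158 mol/min = 2ξ₁ + 1ξ₂.
Selectivity: 1ξ₁ / (1ξ₂) = 4.75 → ξ₁ = 4.75 ξ₂.
Substitute: (2·4.75 + 1) ξ₂ = 158 → ξ₂ = 15.04 mol/min, ξ₁ = 71.46 mol/min.
Outlet amounts (n = n₀ + Σ ν·ξ):
  U: 600.6 − 2(71.46) − 1(15.04) = 442.6
  V: 1332 − 2(71.46) − 2(15.04) = 1159
  M: 0 + 1(71.46) = 71.46
  R: 0 + 1(15.04) = 15.04
Total out = 1688 mol/min; y_V = 1159 / 1688 = 0.6866.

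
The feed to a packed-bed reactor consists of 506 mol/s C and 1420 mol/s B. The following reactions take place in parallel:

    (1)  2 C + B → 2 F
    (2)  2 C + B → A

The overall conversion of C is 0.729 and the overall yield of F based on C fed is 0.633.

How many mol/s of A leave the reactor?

24.3 mol/s

Yield of F: 2ξ₁ / 506 = 0.633 → ξ₁ = 160.1 mol/s.
Conversion of C: 2ξ₁ + 2ξ₂ = 0.729 × 506 = 368.9 → ξ₂ = 24.29 mol/s.
Outlet amounts (n = n₀ + Σ ν·ξ):
  C: 506 − 2(160.1) − 2(24.29) = 137.1
  B: 1420 − 1(160.1) − 1(24.29) = 1236
  F: 0 + 2(160.1) = 320.3
  A: 0 + 1(24.29) = 24.29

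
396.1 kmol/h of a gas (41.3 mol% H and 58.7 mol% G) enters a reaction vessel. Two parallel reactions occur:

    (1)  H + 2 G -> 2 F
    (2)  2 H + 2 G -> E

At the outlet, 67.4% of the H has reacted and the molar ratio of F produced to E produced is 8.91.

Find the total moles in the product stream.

269 kmol/h

Conversion of H: H consumed = 0.674 × 163.6 = 110.3 kmol/h = 1ξ₁ + 2ξ₂.
Selectivity: 2ξ₁ / (1ξ₂) = 8.91 → ξ₁ = 4.455 ξ₂.
Substitute: (1·4.455 + 2) ξ₂ = 110.3 → ξ₂ = 17.08 kmol/h, ξ₁ = 76.1 kmol/h.
Outlet amounts (n = n₀ + Σ ν·ξ):
  H: 163.6 − 1(76.1) − 2(17.08) = 53.33
  G: 232.5 − 2(76.1) − 2(17.08) = 46.15
  F: 0 + 2(76.1) = 152.2
  E: 0 + 1(17.08) = 17.08
Total out = 53.33 + 46.15 + 152.2 + 17.08 = 268.8 kmol/h.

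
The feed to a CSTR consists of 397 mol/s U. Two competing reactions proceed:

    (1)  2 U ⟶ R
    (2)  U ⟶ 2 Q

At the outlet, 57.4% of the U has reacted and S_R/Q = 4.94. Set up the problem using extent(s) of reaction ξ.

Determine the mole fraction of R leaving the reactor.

0.362

Conversion of U: U consumed = 0.574 × 397 = 227.9 mol/s = 2ξ₁ + 1ξ₂.
Selectivity: 1ξ₁ / (2ξ₂) = 4.94 → ξ₁ = 9.88 ξ₂.
Substitute: (2·9.88 + 1) ξ₂ = 227.9 → ξ₂ = 10.98 mol/s, ξ₁ = 108.5 mol/s.
Outlet amounts (n = n₀ + Σ ν·ξ):
  U: 397 − 2(108.5) − 1(10.98) = 169.1
  R: 0 + 1(108.5) = 108.5
  Q: 0 + 2(10.98) = 21.95
Total out = 299.5 mol/s; y_R = 108.5 / 299.5 = 0.3621.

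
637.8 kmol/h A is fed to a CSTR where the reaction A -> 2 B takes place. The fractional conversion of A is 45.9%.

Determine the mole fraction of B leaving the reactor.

A reacted = 0.459 × 637.8 = 292.8 kmol/h; ν_A = −1, so ξ = 292.8/1 = 292.8 kmol/h.
Outlet amounts (n = n₀ + ν ξ):
  A: 637.8 − 1(292.8) = 345
  B: 0 + 2(292.8) = 585.5
Total out = 930.6 kmol/h; y_B = 585.5 / 930.6 = 0.6292.

0.629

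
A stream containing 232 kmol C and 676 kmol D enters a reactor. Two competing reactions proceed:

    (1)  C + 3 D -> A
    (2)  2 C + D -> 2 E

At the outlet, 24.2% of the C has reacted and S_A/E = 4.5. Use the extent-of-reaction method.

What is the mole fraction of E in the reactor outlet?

Conversion of C: C consumed = 0.242 × 232 = 56.14 kmol = 1ξ₁ + 2ξ₂.
Selectivity: 1ξ₁ / (2ξ₂) = 4.5 → ξ₁ = 9 ξ₂.
Substitute: (1·9 + 2) ξ₂ = 56.14 → ξ₂ = 5.104 kmol, ξ₁ = 45.94 kmol.
Outlet amounts (n = n₀ + Σ ν·ξ):
  C: 232 − 1(45.94) − 2(5.104) = 175.9
  D: 676 − 3(45.94) − 1(5.104) = 533.1
  A: 0 + 1(45.94) = 45.94
  E: 0 + 2(5.104) = 10.21
Total out = 765.1 kmol; y_E = 10.21 / 765.1 = 0.01334.

0.0133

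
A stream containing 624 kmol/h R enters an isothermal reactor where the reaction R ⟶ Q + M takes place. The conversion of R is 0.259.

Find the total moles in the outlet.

R reacted = 0.259 × 624 = 161.6 kmol/h; ν_R = −1, so ξ = 161.6/1 = 161.6 kmol/h.
Outlet amounts (n = n₀ + ν ξ):
  R: 624 − 1(161.6) = 462.4
  Q: 0 + 1(161.6) = 161.6
  M: 0 + 1(161.6) = 161.6
Total out = 462.4 + 161.6 + 161.6 = 785.6 kmol/h.

786 kmol/h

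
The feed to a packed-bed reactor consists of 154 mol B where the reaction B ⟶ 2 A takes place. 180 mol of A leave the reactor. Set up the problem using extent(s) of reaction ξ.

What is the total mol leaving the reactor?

For A: n = n₀ + 2ξ → 180 = 0 + 2ξ, giving ξ = 90 mol.
Outlet amounts (n = n₀ + ν ξ):
  B: 154 − 1(90) = 64
  A: 0 + 2(90) = 180
Total out = 64 + 180 = 244 mol.

244 mol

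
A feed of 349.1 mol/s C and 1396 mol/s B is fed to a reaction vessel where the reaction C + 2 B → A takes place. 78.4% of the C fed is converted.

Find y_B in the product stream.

0.709

C reacted = 0.784 × 349.1 = 273.7 mol/s; ν_C = −1, so ξ = 273.7/1 = 273.7 mol/s.
Outlet amounts (n = n₀ + ν ξ):
  C: 349.1 − 1(273.7) = 75.41
  B: 1396 − 2(273.7) = 848.6
  A: 0 + 1(273.7) = 273.7
Total out = 1198 mol/s; y_B = 848.6 / 1198 = 0.7085.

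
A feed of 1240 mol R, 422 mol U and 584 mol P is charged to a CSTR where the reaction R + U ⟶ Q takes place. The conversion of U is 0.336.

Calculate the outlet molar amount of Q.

U reacted = 0.336 × 422 = 141.8 mol; ν_U = −1, so ξ = 141.8/1 = 141.8 mol.
Outlet amounts (n = n₀ + ν ξ):
  R: 1240 − 1(141.8) = 1098
  U: 422 − 1(141.8) = 280.2
  Q: 0 + 1(141.8) = 141.8
  P: 584 (inert)

142 mol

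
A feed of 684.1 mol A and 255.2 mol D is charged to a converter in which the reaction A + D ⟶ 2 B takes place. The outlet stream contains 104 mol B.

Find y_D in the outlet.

For B: n = n₀ + 2ξ → 104 = 0 + 2ξ, giving ξ = 52 mol.
Outlet amounts (n = n₀ + ν ξ):
  A: 684.1 − 1(52) = 632.1
  D: 255.2 − 1(52) = 203.2
  B: 0 + 2(52) = 104
Total out = 939.3 mol; y_D = 203.2 / 939.3 = 0.2163.

0.216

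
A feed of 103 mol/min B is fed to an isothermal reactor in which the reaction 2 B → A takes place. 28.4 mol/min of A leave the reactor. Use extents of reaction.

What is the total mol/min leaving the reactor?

For A: n = n₀ + 1ξ → 28.4 = 0 + 1ξ, giving ξ = 28.4 mol/min.
Outlet amounts (n = n₀ + ν ξ):
  B: 103 − 2(28.4) = 46.2
  A: 0 + 1(28.4) = 28.4
Total out = 46.2 + 28.4 = 74.6 mol/min.

74.6 mol/min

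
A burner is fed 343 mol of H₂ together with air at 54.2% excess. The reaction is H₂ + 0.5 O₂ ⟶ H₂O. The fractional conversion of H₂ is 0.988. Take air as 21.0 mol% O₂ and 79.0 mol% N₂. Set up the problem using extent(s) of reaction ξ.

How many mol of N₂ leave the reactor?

Stoichiometric O₂ = 0.5 × 343 = 171.5 mol; O₂ fed = 171.5 × 1.542 = 264.5 mol.
N₂ fed = 264.5 × 79/21 = 994.8 mol.
Fuel reacted = 0.988 × 343 → ξ = 338.9 mol.
Outlet (n = n₀ + ν ξ):
  H₂: 343 − 1(338.9) = 4.116
  O₂: 264.5 − 0.5(338.9) = 95.01
  N₂: 994.8 (inert)
  H₂O: 0 + 1(338.9) = 338.9

995 mol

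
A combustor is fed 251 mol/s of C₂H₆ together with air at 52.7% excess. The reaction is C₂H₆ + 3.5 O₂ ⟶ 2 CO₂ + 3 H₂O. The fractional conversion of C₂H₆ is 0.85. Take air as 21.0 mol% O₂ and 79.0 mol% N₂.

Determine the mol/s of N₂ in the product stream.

5050 mol/s

Stoichiometric O₂ = 3.5 × 251 = 878.5 mol/s; O₂ fed = 878.5 × 1.527 = 1341 mol/s.
N₂ fed = 1341 × 79/21 = 5046 mol/s.
Fuel reacted = 0.85 × 251 → ξ = 213.3 mol/s.
Outlet (n = n₀ + ν ξ):
  C₂H₆: 251 − 1(213.3) = 37.65
  O₂: 1341 − 3.5(213.3) = 594.7
  N₂: 5046 (inert)
  CO₂: 0 + 2(213.3) = 426.7
  H₂O: 0 + 3(213.3) = 640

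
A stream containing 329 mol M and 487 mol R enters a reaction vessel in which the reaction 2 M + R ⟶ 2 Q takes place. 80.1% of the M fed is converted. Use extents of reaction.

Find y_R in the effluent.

0.519

M reacted = 0.801 × 329 = 263.5 mol; ν_M = −2, so ξ = 263.5/2 = 131.8 mol.
Outlet amounts (n = n₀ + ν ξ):
  M: 329 − 2(131.8) = 65.47
  R: 487 − 1(131.8) = 355.2
  Q: 0 + 2(131.8) = 263.5
Total out = 684.2 mol; y_R = 355.2 / 684.2 = 0.5192.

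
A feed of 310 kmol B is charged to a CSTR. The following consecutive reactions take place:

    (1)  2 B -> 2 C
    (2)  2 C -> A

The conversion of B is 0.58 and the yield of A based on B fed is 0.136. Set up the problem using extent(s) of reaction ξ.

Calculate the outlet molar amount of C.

95.5 kmol

Conversion of B: B consumed = 2ξ₁ = 0.58 × 310 → ξ₁ = 89.9 kmol.
Yield of A: 1ξ₂ / 310 = 0.136 → ξ₂ = 42.16 kmol.
Outlet amounts (n = n₀ + Σ ν·ξ):
  B: 310 − 2(89.9) = 130.2
  C: 0 + 2(89.9) − 2(42.16) = 95.48
  A: 0 + 1(42.16) = 42.16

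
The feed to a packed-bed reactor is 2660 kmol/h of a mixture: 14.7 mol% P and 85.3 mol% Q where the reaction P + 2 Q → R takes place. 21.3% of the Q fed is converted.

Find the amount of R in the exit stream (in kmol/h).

Q reacted = 0.213 × 2269 = 483.3 kmol/h; ν_Q = −2, so ξ = 483.3/2 = 241.6 kmol/h.
Outlet amounts (n = n₀ + ν ξ):
  P: 391 − 1(241.6) = 149.4
  Q: 2269 − 2(241.6) = 1786
  R: 0 + 1(241.6) = 241.6

242 kmol/h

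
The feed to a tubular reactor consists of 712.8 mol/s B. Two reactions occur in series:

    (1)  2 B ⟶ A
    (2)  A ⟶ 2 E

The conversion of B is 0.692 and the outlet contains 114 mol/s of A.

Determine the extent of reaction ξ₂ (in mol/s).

ξ₂ = 133 mol/s

Conversion of B: B consumed = 2ξ₁ = 0.692 × 712.8 → ξ₁ = 246.6 mol/s.
A balance: n_A = 0 + 1ξ₁ − 1ξ₂ = 114 → ξ₂ = (1·246.6 − 114)/1 = 132.6 mol/s.
Outlet amounts (n = n₀ + Σ ν·ξ):
  B: 712.8 − 2(246.6) = 219.5
  A: 0 + 1(246.6) − 1(132.6) = 114
  E: 0 + 2(132.6) = 265.3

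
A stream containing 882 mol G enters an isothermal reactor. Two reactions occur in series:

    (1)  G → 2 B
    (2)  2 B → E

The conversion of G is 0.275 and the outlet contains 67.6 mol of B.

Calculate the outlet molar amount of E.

Conversion of G: G consumed = 1ξ₁ = 0.275 × 882 → ξ₁ = 242.6 mol.
B balance: n_B = 0 + 2ξ₁ − 2ξ₂ = 67.6 → ξ₂ = (2·242.6 − 67.6)/2 = 208.8 mol.
Outlet amounts (n = n₀ + Σ ν·ξ):
  G: 882 − 1(242.6) = 639.5
  B: 0 + 2(242.6) − 2(208.8) = 67.6
  E: 0 + 1(208.8) = 208.8

209 mol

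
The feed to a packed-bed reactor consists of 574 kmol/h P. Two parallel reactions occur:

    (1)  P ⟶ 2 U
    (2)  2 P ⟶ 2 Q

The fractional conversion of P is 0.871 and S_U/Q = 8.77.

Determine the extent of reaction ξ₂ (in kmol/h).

Conversion of P: P consumed = 0.871 × 574 = 500 kmol/h = 1ξ₁ + 2ξ₂.
Selectivity: 2ξ₁ / (2ξ₂) = 8.77 → ξ₁ = 8.77 ξ₂.
Substitute: (1·8.77 + 2) ξ₂ = 500 → ξ₂ = 46.42 kmol/h, ξ₁ = 407.1 kmol/h.
Outlet amounts (n = n₀ + Σ ν·ξ):
  P: 574 − 1(407.1) − 2(46.42) = 74.05
  U: 0 + 2(407.1) = 814.2
  Q: 0 + 2(46.42) = 92.84

ξ₂ = 46.4 kmol/h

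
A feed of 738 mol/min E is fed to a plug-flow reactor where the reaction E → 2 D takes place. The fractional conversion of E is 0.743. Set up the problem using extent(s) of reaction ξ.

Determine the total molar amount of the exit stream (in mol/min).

1290 mol/min

E reacted = 0.743 × 738 = 548.3 mol/min; ν_E = −1, so ξ = 548.3/1 = 548.3 mol/min.
Outlet amounts (n = n₀ + ν ξ):
  E: 738 − 1(548.3) = 189.7
  D: 0 + 2(548.3) = 1097
Total out = 189.7 + 1097 = 1286 mol/min.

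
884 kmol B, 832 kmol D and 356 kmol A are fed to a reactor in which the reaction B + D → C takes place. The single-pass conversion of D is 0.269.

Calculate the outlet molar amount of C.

224 kmol

D reacted = 0.269 × 832 = 223.8 kmol; ν_D = −1, so ξ = 223.8/1 = 223.8 kmol.
Outlet amounts (n = n₀ + ν ξ):
  B: 884 − 1(223.8) = 660.2
  D: 832 − 1(223.8) = 608.2
  C: 0 + 1(223.8) = 223.8
  A: 356 (inert)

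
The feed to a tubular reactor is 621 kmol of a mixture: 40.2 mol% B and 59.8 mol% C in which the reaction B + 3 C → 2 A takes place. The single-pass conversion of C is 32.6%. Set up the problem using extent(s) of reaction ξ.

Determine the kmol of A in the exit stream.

80.7 kmol

C reacted = 0.326 × 371.4 = 121.1 kmol; ν_C = −3, so ξ = 121.1/3 = 40.35 kmol.
Outlet amounts (n = n₀ + ν ξ):
  B: 249.6 − 1(40.35) = 209.3
  C: 371.4 − 3(40.35) = 250.3
  A: 0 + 2(40.35) = 80.71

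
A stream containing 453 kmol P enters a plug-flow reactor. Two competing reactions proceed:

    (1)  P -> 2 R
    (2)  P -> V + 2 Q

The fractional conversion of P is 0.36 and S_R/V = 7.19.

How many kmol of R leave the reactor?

255 kmol

Conversion of P: P consumed = 0.36 × 453 = 163.1 kmol = 1ξ₁ + 1ξ₂.
Selectivity: 2ξ₁ / (1ξ₂) = 7.19 → ξ₁ = 3.595 ξ₂.
Substitute: (1·3.595 + 1) ξ₂ = 163.1 → ξ₂ = 35.49 kmol, ξ₁ = 127.6 kmol.
Outlet amounts (n = n₀ + Σ ν·ξ):
  P: 453 − 1(127.6) − 1(35.49) = 289.9
  R: 0 + 2(127.6) = 255.2
  V: 0 + 1(35.49) = 35.49
  Q: 0 + 2(35.49) = 70.98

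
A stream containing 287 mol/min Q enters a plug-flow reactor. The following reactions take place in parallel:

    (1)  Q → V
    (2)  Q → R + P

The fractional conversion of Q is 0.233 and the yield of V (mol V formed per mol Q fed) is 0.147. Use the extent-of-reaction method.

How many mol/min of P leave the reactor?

Yield of V: 1ξ₁ / 287 = 0.147 → ξ₁ = 42.19 mol/min.
Conversion of Q: 1ξ₁ + 1ξ₂ = 0.233 × 287 = 66.87 → ξ₂ = 24.68 mol/min.
Outlet amounts (n = n₀ + Σ ν·ξ):
  Q: 287 − 1(42.19) − 1(24.68) = 220.1
  V: 0 + 1(42.19) = 42.19
  R: 0 + 1(24.68) = 24.68
  P: 0 + 1(24.68) = 24.68

24.7 mol/min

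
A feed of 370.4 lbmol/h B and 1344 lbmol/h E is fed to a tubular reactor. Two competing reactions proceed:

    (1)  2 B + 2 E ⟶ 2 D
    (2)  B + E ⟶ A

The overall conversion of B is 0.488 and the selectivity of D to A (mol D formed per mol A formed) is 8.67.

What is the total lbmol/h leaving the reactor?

1530 lbmol/h

Conversion of B: B consumed = 0.488 × 370.4 = 180.8 lbmol/h = 2ξ₁ + 1ξ₂.
Selectivity: 2ξ₁ / (1ξ₂) = 8.67 → ξ₁ = 4.335 ξ₂.
Substitute: (2·4.335 + 1) ξ₂ = 180.8 → ξ₂ = 18.69 lbmol/h, ξ₁ = 81.03 lbmol/h.
Outlet amounts (n = n₀ + Σ ν·ξ):
  B: 370.4 − 2(81.03) − 1(18.69) = 189.6
  E: 1344 − 2(81.03) − 1(18.69) = 1163
  D: 0 + 2(81.03) = 162.1
  A: 0 + 1(18.69) = 18.69
Total out = 189.6 + 1163 + 162.1 + 18.69 = 1534 lbmol/h.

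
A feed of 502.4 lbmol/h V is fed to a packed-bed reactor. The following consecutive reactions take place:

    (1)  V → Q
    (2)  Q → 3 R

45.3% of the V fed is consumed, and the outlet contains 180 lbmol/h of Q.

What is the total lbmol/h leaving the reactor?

Conversion of V: V consumed = 1ξ₁ = 0.453 × 502.4 → ξ₁ = 227.6 lbmol/h.
Q balance: n_Q = 0 + 1ξ₁ − 1ξ₂ = 180 → ξ₂ = (1·227.6 − 180)/1 = 47.59 lbmol/h.
Outlet amounts (n = n₀ + Σ ν·ξ):
  V: 502.4 − 1(227.6) = 274.8
  Q: 0 + 1(227.6) − 1(47.59) = 180
  R: 0 + 3(47.59) = 142.8
Total out = 274.8 + 180 + 142.8 = 597.6 lbmol/h.

598 lbmol/h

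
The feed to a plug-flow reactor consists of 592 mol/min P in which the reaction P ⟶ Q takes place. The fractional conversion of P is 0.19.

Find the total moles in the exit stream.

P reacted = 0.19 × 592 = 112.5 mol/min; ν_P = −1, so ξ = 112.5/1 = 112.5 mol/min.
Outlet amounts (n = n₀ + ν ξ):
  P: 592 − 1(112.5) = 479.5
  Q: 0 + 1(112.5) = 112.5
Total out = 479.5 + 112.5 = 592 mol/min.

592 mol/min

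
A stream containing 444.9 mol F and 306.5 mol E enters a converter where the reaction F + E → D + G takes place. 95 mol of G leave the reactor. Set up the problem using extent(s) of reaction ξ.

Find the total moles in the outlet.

751 mol

For G: n = n₀ + 1ξ → 95 = 0 + 1ξ, giving ξ = 95 mol.
Outlet amounts (n = n₀ + ν ξ):
  F: 444.9 − 1(95) = 349.9
  E: 306.5 − 1(95) = 211.5
  D: 0 + 1(95) = 95
  G: 0 + 1(95) = 95
Total out = 349.9 + 211.5 + 95 + 95 = 751.4 mol.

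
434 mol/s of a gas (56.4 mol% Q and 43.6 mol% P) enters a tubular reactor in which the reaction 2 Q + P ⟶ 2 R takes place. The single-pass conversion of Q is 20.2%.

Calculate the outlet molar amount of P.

165 mol/s

Q reacted = 0.202 × 244.8 = 49.44 mol/s; ν_Q = −2, so ξ = 49.44/2 = 24.72 mol/s.
Outlet amounts (n = n₀ + ν ξ):
  Q: 244.8 − 2(24.72) = 195.3
  P: 189.2 − 1(24.72) = 164.5
  R: 0 + 2(24.72) = 49.44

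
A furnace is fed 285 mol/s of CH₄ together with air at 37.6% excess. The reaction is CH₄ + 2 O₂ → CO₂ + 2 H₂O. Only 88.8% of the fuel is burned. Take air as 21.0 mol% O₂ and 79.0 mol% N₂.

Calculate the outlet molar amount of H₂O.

Stoichiometric O₂ = 2 × 285 = 570 mol/s; O₂ fed = 570 × 1.376 = 784.3 mol/s.
N₂ fed = 784.3 × 79/21 = 2951 mol/s.
Fuel reacted = 0.888 × 285 → ξ = 253.1 mol/s.
Outlet (n = n₀ + ν ξ):
  CH₄: 285 − 1(253.1) = 31.92
  O₂: 784.3 − 2(253.1) = 278.2
  N₂: 2951 (inert)
  CO₂: 0 + 1(253.1) = 253.1
  H₂O: 0 + 2(253.1) = 506.2

506 mol/s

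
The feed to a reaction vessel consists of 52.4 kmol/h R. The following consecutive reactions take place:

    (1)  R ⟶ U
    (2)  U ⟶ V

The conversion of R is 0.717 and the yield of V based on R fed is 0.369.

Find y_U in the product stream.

Conversion of R: R consumed = 1ξ₁ = 0.717 × 52.4 → ξ₁ = 37.57 kmol/h.
Yield of V: 1ξ₂ / 52.4 = 0.369 → ξ₂ = 19.34 kmol/h.
Outlet amounts (n = n₀ + Σ ν·ξ):
  R: 52.4 − 1(37.57) = 14.83
  U: 0 + 1(37.57) − 1(19.34) = 18.24
  V: 0 + 1(19.34) = 19.34
Total out = 52.4 kmol/h; y_U = 18.24 / 52.4 = 0.348.

0.348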